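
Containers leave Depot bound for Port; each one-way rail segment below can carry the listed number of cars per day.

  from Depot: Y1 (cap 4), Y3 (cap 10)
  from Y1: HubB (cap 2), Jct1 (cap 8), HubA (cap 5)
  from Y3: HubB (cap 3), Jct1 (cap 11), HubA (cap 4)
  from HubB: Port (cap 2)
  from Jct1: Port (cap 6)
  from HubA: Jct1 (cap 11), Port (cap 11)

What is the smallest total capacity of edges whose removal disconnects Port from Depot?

Augment Depot→Y1→HubB→Port: bottleneck 2, flow now 2.
Augment Depot→Y1→Jct1→Port: bottleneck 2, flow now 4.
Augment Depot→Y3→Jct1→Port: bottleneck 4, flow now 8.
Augment Depot→Y3→HubA→Port: bottleneck 4, flow now 12.
Augment Depot→Y3→HubB→Y1→HubA→Port: bottleneck 2, flow now 14. (uses reverse residual edge)
No augmenting path remains; maximum flow = 14.
By max-flow min-cut, the minimum cut capacity equals the max flow.
In the residual graph, reachable from Depot: {Depot}.
Min-cut edges: Depot→Y1 (4), Depot→Y3 (10); capacity 4 + 10 = 14.

14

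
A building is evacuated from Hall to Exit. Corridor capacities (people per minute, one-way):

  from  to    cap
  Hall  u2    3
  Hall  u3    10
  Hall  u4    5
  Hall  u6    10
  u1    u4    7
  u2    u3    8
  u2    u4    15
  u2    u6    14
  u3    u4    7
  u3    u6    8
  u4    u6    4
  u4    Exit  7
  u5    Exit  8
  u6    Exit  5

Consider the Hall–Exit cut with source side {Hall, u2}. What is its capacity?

62

Edges leaving {Hall, u2}: Hall→u3 (10), Hall→u4 (5), Hall→u6 (10), u2→u3 (8), u2→u4 (15), u2→u6 (14).
Cut capacity = 10 + 5 + 10 + 8 + 15 + 14 = 62.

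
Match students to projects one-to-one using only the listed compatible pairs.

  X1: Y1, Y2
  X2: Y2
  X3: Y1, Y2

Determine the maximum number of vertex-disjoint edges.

Unit-capacity flow: source→left, listed edges, right→sink; max matching = max flow.
Augmenting path X1→Y1 (+1); matched 1.
Augmenting path X2→Y2 (+1); matched 2.
No augmenting path remains; maximum matching = 2.
König certificate: {Y1, Y2} is a vertex cover of size 2 (every listed pair touches it), so no matching can be larger.

2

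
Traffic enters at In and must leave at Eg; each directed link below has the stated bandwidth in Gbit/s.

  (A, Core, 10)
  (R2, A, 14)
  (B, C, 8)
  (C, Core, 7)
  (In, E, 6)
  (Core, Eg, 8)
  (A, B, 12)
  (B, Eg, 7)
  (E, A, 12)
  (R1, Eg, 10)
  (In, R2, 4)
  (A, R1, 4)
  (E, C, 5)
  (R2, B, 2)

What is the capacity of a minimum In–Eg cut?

10

Augment In→R2→B→Eg: bottleneck 2, flow now 2.
Augment In→R2→A→R1→Eg: bottleneck 2, flow now 4.
Augment In→E→C→Core→Eg: bottleneck 5, flow now 9.
Augment In→E→A→R1→Eg: bottleneck 1, flow now 10.
No augmenting path remains; maximum flow = 10.
By max-flow min-cut, the minimum cut capacity equals the max flow.
In the residual graph, reachable from In: {In}.
Min-cut edges: In→R2 (4), In→E (6); capacity 4 + 6 = 10.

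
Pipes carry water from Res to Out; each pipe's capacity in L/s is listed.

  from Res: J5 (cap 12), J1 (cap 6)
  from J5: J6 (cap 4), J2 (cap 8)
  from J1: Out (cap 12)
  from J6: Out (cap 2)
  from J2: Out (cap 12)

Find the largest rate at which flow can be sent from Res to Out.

Augment Res→J1→Out: bottleneck 6, flow now 6.
Augment Res→J5→J6→Out: bottleneck 2, flow now 8.
Augment Res→J5→J2→Out: bottleneck 8, flow now 16.
No augmenting path remains; maximum flow = 16.
In the residual graph, reachable from Res: {Res, J5, J6}.
Min-cut edges: Res→J1 (6), J5→J2 (8), J6→Out (2); capacity 6 + 8 + 2 = 16.
This cut is saturated, so no flow can exceed 16.

16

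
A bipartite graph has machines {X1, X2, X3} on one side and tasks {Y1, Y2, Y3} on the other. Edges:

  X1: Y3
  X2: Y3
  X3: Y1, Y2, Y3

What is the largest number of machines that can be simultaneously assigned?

2

Unit-capacity flow: source→left, listed edges, right→sink; max matching = max flow.
Augmenting path X1→Y3 (+1); matched 1.
Augmenting path X3→Y1 (+1); matched 2.
No augmenting path remains; maximum matching = 2.
König certificate: {X3, Y3} is a vertex cover of size 2 (every listed pair touches it), so no matching can be larger.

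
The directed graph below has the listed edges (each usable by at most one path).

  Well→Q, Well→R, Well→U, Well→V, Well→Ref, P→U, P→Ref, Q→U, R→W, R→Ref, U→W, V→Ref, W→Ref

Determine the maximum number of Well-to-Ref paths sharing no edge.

4

Assign every edge capacity 1; by Menger, the answer equals the max flow.
Path Well→Ref (+1); total 1.
Path Well→R→Ref (+1); total 2.
Path Well→V→Ref (+1); total 3.
Path Well→U→W→Ref (+1); total 4.
No residual Well→Ref path; max flow = 4.
Certifying cut of size 4: {U→W, Well→R, Well→Ref, Well→V}.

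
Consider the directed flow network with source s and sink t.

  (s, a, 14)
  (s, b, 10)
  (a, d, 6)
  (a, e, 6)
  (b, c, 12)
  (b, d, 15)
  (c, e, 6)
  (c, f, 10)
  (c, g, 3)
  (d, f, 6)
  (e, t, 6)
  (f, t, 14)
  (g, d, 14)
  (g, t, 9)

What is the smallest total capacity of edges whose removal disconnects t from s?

Augment s→a→e→t: bottleneck 6, flow now 6.
Augment s→a→d→f→t: bottleneck 6, flow now 12.
Augment s→b→c→f→t: bottleneck 8, flow now 20.
Augment s→b→c→g→t: bottleneck 2, flow now 22.
No augmenting path remains; maximum flow = 22.
By max-flow min-cut, the minimum cut capacity equals the max flow.
In the residual graph, reachable from s: {s, a}.
Min-cut edges: s→b (10), a→d (6), a→e (6); capacity 10 + 6 + 6 = 22.

22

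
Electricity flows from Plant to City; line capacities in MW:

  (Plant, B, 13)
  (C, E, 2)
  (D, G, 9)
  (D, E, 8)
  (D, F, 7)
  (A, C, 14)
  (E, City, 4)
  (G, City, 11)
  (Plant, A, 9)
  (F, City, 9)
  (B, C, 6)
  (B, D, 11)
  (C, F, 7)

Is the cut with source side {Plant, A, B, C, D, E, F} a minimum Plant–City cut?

Given cut capacity: 9 + 4 + 9 = 22.
Augment Plant→A→C→E→City: bottleneck 2, flow now 2.
Augment Plant→A→C→F→City: bottleneck 7, flow now 9.
Augment Plant→B→D→E→City: bottleneck 2, flow now 11.
Augment Plant→B→D→F→City: bottleneck 2, flow now 13.
Augment Plant→B→D→G→City: bottleneck 7, flow now 20.
No augmenting path remains; maximum flow = 20.
In the residual graph, reachable from Plant: {Plant, A, B, C}.
Min-cut edges: B→D (11), C→E (2), C→F (7); capacity 11 + 2 + 7 = 20.
Cut capacity 22 exceeds the max flow 20, so it is not minimum.

No — its capacity is 22, but the minimum cut has capacity 20.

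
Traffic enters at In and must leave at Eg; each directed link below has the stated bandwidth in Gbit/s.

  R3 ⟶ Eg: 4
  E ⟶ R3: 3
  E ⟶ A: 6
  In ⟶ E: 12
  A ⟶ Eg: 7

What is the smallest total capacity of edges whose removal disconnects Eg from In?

9

Augment In→E→A→Eg: bottleneck 6, flow now 6.
Augment In→E→R3→Eg: bottleneck 3, flow now 9.
No augmenting path remains; maximum flow = 9.
By max-flow min-cut, the minimum cut capacity equals the max flow.
In the residual graph, reachable from In: {In, E}.
Min-cut edges: E→A (6), E→R3 (3); capacity 6 + 3 = 9.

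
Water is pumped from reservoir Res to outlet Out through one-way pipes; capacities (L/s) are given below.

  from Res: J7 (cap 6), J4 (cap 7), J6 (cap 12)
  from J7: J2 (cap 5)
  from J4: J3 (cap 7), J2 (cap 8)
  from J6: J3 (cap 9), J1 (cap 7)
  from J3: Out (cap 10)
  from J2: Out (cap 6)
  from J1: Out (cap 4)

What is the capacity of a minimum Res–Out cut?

20

Augment Res→J7→J2→Out: bottleneck 5, flow now 5.
Augment Res→J4→J3→Out: bottleneck 7, flow now 12.
Augment Res→J6→J3→Out: bottleneck 3, flow now 15.
Augment Res→J6→J1→Out: bottleneck 4, flow now 19.
Augment Res→J6→J3→J4→J2→Out: bottleneck 1, flow now 20. (uses reverse residual edge)
No augmenting path remains; maximum flow = 20.
By max-flow min-cut, the minimum cut capacity equals the max flow.
In the residual graph, reachable from Res: {Res, J7, J4, J6, J3, J2, J1}.
Min-cut edges: J3→Out (10), J2→Out (6), J1→Out (4); capacity 10 + 6 + 4 = 20.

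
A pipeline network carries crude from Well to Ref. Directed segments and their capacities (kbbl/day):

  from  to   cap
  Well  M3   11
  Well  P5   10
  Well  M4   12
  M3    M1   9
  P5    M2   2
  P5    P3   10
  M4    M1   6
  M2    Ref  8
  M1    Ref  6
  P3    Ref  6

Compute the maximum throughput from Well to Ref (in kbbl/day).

Augment Well→M3→M1→Ref: bottleneck 6, flow now 6.
Augment Well→P5→M2→Ref: bottleneck 2, flow now 8.
Augment Well→P5→P3→Ref: bottleneck 6, flow now 14.
No augmenting path remains; maximum flow = 14.
In the residual graph, reachable from Well: {Well, M3, P5, M4, M1, P3}.
Min-cut edges: P5→M2 (2), M1→Ref (6), P3→Ref (6); capacity 2 + 6 + 6 = 14.
This cut is saturated, so no flow can exceed 14.

14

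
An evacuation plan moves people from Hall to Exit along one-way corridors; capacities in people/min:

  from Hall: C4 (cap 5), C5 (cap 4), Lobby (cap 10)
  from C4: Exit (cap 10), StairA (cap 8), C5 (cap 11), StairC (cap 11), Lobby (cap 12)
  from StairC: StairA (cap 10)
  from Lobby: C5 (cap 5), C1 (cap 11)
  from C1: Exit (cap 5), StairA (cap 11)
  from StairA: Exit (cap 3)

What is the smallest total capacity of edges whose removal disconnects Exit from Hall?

Augment Hall→C4→Exit: bottleneck 5, flow now 5.
Augment Hall→Lobby→C1→Exit: bottleneck 5, flow now 10.
Augment Hall→Lobby→C1→StairA→Exit: bottleneck 3, flow now 13.
No augmenting path remains; maximum flow = 13.
By max-flow min-cut, the minimum cut capacity equals the max flow.
In the residual graph, reachable from Hall: {Hall, Lobby, C1, C5, StairA}.
Min-cut edges: Hall→C4 (5), C1→Exit (5), StairA→Exit (3); capacity 5 + 5 + 3 = 13.

13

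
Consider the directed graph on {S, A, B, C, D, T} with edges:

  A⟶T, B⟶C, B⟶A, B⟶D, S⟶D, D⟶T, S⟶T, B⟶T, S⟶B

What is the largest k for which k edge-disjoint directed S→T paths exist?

3

Assign every edge capacity 1; by Menger, the answer equals the max flow.
Path S→T (+1); total 1.
Path S→B→T (+1); total 2.
Path S→D→T (+1); total 3.
No residual S→T path; max flow = 3.
Certifying cut of size 3: {S→B, S→D, S→T}.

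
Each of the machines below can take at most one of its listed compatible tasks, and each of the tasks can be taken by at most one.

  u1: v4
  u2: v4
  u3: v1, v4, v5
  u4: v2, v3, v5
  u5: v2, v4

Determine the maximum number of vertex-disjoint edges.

Unit-capacity flow: source→left, listed edges, right→sink; max matching = max flow.
Augmenting path u1→v4 (+1); matched 1.
Augmenting path u3→v1 (+1); matched 2.
Augmenting path u4→v2 (+1); matched 3.
Augmenting path u5→v2→u4→v3 (+1); matched 4.
No augmenting path remains; maximum matching = 4.
König certificate: {u3, u4, u5, v4} is a vertex cover of size 4 (every listed pair touches it), so no matching can be larger.

4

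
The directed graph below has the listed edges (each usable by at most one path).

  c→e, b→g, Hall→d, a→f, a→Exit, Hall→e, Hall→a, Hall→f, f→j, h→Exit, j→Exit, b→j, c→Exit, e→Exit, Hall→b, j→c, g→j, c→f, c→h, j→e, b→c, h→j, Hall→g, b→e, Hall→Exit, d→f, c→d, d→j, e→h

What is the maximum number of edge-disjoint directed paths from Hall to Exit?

Assign every edge capacity 1; by Menger, the answer equals the max flow.
Path Hall→Exit (+1); total 1.
Path Hall→a→Exit (+1); total 2.
Path Hall→e→Exit (+1); total 3.
Path Hall→b→c→Exit (+1); total 4.
Path Hall→d→j→Exit (+1); total 5.
Path Hall→f→j→c→h→Exit (+1); total 6.
No residual Hall→Exit path; max flow = 6.
Certifying cut of size 6: {Hall→Exit, Hall→a, c→Exit, e→Exit, h→Exit, j→Exit}.

6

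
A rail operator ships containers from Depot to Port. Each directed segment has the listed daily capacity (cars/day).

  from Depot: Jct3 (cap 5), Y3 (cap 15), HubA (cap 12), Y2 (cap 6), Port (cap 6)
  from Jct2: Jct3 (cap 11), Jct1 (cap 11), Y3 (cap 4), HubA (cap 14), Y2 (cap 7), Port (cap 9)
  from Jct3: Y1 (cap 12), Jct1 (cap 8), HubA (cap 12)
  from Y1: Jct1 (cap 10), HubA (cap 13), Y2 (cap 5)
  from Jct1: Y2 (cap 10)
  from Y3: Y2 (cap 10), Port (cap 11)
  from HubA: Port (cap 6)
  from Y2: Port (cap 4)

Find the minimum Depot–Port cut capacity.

27

Augment Depot→Port: bottleneck 6, flow now 6.
Augment Depot→Y3→Port: bottleneck 11, flow now 17.
Augment Depot→HubA→Port: bottleneck 6, flow now 23.
Augment Depot→Y2→Port: bottleneck 4, flow now 27.
No augmenting path remains; maximum flow = 27.
By max-flow min-cut, the minimum cut capacity equals the max flow.
In the residual graph, reachable from Depot: {Depot, Jct3, Y1, Jct1, Y3, HubA, Y2}.
Min-cut edges: Depot→Port (6), Y3→Port (11), HubA→Port (6), Y2→Port (4); capacity 6 + 11 + 6 + 4 = 27.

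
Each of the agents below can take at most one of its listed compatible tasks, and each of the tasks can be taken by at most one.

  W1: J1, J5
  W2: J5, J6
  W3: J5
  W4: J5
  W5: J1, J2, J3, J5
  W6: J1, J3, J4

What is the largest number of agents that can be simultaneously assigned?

5

Unit-capacity flow: source→left, listed edges, right→sink; max matching = max flow.
Augmenting path W1→J1 (+1); matched 1.
Augmenting path W2→J5 (+1); matched 2.
Augmenting path W5→J2 (+1); matched 3.
Augmenting path W6→J3 (+1); matched 4.
Augmenting path W3→J5→W2→J6 (+1); matched 5.
No augmenting path remains; maximum matching = 5.
König certificate: {W1, W2, W5, W6, J5} is a vertex cover of size 5 (every listed pair touches it), so no matching can be larger.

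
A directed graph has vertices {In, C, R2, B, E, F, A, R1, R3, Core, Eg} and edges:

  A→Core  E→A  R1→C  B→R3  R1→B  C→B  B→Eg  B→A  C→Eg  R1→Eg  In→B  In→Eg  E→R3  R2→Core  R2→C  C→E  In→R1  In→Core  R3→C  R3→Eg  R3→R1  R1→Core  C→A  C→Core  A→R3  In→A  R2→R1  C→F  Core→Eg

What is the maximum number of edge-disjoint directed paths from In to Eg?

5

Assign every edge capacity 1; by Menger, the answer equals the max flow.
Path In→Eg (+1); total 1.
Path In→B→Eg (+1); total 2.
Path In→R1→Eg (+1); total 3.
Path In→Core→Eg (+1); total 4.
Path In→A→R3→Eg (+1); total 5.
No residual In→Eg path; max flow = 5.
Certifying cut of size 5: {In→A, In→B, In→Core, In→Eg, In→R1}.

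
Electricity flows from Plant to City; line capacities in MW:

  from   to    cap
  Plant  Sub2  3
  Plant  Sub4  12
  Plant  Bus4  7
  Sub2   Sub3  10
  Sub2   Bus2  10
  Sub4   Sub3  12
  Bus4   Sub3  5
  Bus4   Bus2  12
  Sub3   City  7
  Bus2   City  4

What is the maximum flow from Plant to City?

Augment Plant→Sub2→Sub3→City: bottleneck 3, flow now 3.
Augment Plant→Sub4→Sub3→City: bottleneck 4, flow now 7.
Augment Plant→Bus4→Bus2→City: bottleneck 4, flow now 11.
No augmenting path remains; maximum flow = 11.
In the residual graph, reachable from Plant: {Plant, Sub2, Sub4, Bus4, Sub3, Bus2}.
Min-cut edges: Sub3→City (7), Bus2→City (4); capacity 7 + 4 = 11.
This cut is saturated, so no flow can exceed 11.

11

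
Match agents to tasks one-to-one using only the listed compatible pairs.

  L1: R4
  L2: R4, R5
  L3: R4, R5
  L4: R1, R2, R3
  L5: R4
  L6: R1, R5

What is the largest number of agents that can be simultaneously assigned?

Unit-capacity flow: source→left, listed edges, right→sink; max matching = max flow.
Augmenting path L1→R4 (+1); matched 1.
Augmenting path L2→R5 (+1); matched 2.
Augmenting path L4→R1 (+1); matched 3.
Augmenting path L6→R1→L4→R2 (+1); matched 4.
No augmenting path remains; maximum matching = 4.
König certificate: {L4, L6, R4, R5} is a vertex cover of size 4 (every listed pair touches it), so no matching can be larger.

4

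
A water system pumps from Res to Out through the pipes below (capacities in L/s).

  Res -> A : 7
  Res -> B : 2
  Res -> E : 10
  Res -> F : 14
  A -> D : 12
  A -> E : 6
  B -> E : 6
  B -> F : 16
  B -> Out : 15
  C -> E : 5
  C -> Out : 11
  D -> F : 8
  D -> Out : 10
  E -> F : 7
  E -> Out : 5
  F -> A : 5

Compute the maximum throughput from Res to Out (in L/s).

17

Augment Res→B→Out: bottleneck 2, flow now 2.
Augment Res→E→Out: bottleneck 5, flow now 7.
Augment Res→A→D→Out: bottleneck 7, flow now 14.
Augment Res→F→A→D→Out: bottleneck 3, flow now 17.
No augmenting path remains; maximum flow = 17.
In the residual graph, reachable from Res: {Res, A, D, E, F}.
Min-cut edges: Res→B (2), D→Out (10), E→Out (5); capacity 2 + 10 + 5 = 17.
This cut is saturated, so no flow can exceed 17.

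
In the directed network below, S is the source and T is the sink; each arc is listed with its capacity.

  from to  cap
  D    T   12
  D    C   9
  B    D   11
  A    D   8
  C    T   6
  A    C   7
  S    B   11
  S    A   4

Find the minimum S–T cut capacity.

15

Augment S→A→C→T: bottleneck 4, flow now 4.
Augment S→B→D→T: bottleneck 11, flow now 15.
No augmenting path remains; maximum flow = 15.
By max-flow min-cut, the minimum cut capacity equals the max flow.
In the residual graph, reachable from S: {S}.
Min-cut edges: S→A (4), S→B (11); capacity 4 + 11 = 15.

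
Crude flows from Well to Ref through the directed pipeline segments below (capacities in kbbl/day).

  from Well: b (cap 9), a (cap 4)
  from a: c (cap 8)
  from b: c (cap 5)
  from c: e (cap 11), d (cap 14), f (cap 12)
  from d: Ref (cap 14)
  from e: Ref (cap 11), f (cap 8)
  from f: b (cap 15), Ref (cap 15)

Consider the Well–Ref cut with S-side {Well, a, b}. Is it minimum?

No — its capacity is 13, but the minimum cut has capacity 9.

Given cut capacity: 8 + 5 = 13.
Augment Well→a→c→d→Ref: bottleneck 4, flow now 4.
Augment Well→b→c→d→Ref: bottleneck 5, flow now 9.
No augmenting path remains; maximum flow = 9.
In the residual graph, reachable from Well: {Well, b}.
Min-cut edges: Well→a (4), b→c (5); capacity 4 + 5 = 9.
Cut capacity 13 exceeds the max flow 9, so it is not minimum.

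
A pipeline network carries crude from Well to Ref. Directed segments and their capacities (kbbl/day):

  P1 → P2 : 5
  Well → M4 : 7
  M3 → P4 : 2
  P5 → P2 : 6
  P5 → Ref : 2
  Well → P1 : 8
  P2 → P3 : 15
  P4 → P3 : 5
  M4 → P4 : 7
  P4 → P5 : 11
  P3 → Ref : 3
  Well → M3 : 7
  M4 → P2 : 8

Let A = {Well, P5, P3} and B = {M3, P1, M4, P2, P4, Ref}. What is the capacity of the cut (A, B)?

33

Edges leaving {Well, P5, P3}: Well→M3 (7), Well→P1 (8), Well→M4 (7), P5→P2 (6), P5→Ref (2), P3→Ref (3).
Cut capacity = 7 + 8 + 7 + 6 + 2 + 3 = 33.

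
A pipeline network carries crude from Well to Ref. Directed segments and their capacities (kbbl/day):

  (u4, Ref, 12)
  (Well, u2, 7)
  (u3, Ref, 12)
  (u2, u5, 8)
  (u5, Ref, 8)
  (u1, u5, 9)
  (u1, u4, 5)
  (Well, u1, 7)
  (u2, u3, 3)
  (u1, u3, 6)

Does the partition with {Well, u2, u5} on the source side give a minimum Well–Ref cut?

No — its capacity is 18, but the minimum cut has capacity 14.

Given cut capacity: 7 + 3 + 8 = 18.
Augment Well→u1→u3→Ref: bottleneck 6, flow now 6.
Augment Well→u1→u4→Ref: bottleneck 1, flow now 7.
Augment Well→u2→u3→Ref: bottleneck 3, flow now 10.
Augment Well→u2→u5→Ref: bottleneck 4, flow now 14.
No augmenting path remains; maximum flow = 14.
In the residual graph, reachable from Well: {Well}.
Min-cut edges: Well→u1 (7), Well→u2 (7); capacity 7 + 7 = 14.
Cut capacity 18 exceeds the max flow 14, so it is not minimum.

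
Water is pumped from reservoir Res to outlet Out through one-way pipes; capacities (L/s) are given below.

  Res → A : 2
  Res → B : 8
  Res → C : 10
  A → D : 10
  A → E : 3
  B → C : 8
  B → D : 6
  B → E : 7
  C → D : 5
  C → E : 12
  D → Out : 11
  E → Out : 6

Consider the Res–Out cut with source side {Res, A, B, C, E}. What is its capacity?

27

Edges leaving {Res, A, B, C, E}: A→D (10), B→D (6), C→D (5), E→Out (6).
Cut capacity = 10 + 6 + 5 + 6 = 27.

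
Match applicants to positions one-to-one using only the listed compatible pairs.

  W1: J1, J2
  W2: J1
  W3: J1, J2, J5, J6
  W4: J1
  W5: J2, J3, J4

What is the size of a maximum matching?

4

Unit-capacity flow: source→left, listed edges, right→sink; max matching = max flow.
Augmenting path W1→J1 (+1); matched 1.
Augmenting path W3→J2 (+1); matched 2.
Augmenting path W5→J3 (+1); matched 3.
Augmenting path W2→J1→W1→J2→W3→J5 (+1); matched 4.
No augmenting path remains; maximum matching = 4.
König certificate: {W1, W3, W5, J1} is a vertex cover of size 4 (every listed pair touches it), so no matching can be larger.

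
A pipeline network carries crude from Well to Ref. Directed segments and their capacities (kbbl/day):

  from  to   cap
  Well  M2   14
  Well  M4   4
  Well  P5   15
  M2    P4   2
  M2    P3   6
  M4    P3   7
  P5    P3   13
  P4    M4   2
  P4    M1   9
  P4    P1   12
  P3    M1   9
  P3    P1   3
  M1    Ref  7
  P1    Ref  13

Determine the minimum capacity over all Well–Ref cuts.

12

Augment Well→M2→P4→M1→Ref: bottleneck 2, flow now 2.
Augment Well→M2→P3→M1→Ref: bottleneck 5, flow now 7.
Augment Well→M2→P3→P1→Ref: bottleneck 1, flow now 8.
Augment Well→M4→P3→P1→Ref: bottleneck 2, flow now 10.
Augment Well→M4→P3→M1→P4→P1→Ref: bottleneck 2, flow now 12. (uses reverse residual edge)
No augmenting path remains; maximum flow = 12.
By max-flow min-cut, the minimum cut capacity equals the max flow.
In the residual graph, reachable from Well: {Well, M2, M4, P5, P3, M1}.
Min-cut edges: M2→P4 (2), P3→P1 (3), M1→Ref (7); capacity 2 + 3 + 7 = 12.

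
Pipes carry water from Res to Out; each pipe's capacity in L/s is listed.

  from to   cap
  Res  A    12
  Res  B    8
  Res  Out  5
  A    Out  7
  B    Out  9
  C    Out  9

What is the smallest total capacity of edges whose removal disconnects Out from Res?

20

Augment Res→Out: bottleneck 5, flow now 5.
Augment Res→A→Out: bottleneck 7, flow now 12.
Augment Res→B→Out: bottleneck 8, flow now 20.
No augmenting path remains; maximum flow = 20.
By max-flow min-cut, the minimum cut capacity equals the max flow.
In the residual graph, reachable from Res: {Res, A}.
Min-cut edges: Res→B (8), Res→Out (5), A→Out (7); capacity 8 + 5 + 7 = 20.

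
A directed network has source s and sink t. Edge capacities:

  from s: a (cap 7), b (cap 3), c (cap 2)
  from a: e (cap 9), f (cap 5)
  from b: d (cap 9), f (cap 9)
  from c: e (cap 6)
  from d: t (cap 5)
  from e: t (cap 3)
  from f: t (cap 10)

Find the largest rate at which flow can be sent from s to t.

Augment s→a→e→t: bottleneck 3, flow now 3.
Augment s→a→f→t: bottleneck 4, flow now 7.
Augment s→b→d→t: bottleneck 3, flow now 10.
Augment s→c→e→a→f→t: bottleneck 1, flow now 11. (uses reverse residual edge)
No augmenting path remains; maximum flow = 11.
In the residual graph, reachable from s: {s, a, c, e}.
Min-cut edges: s→b (3), a→f (5), e→t (3); capacity 3 + 5 + 3 = 11.
This cut is saturated, so no flow can exceed 11.

11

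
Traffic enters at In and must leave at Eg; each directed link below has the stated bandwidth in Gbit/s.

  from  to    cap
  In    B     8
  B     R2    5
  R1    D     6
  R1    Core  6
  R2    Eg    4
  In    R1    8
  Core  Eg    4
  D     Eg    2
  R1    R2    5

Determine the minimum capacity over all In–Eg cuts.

Augment In→R1→R2→Eg: bottleneck 4, flow now 4.
Augment In→R1→D→Eg: bottleneck 2, flow now 6.
Augment In→R1→Core→Eg: bottleneck 2, flow now 8.
Augment In→B→R2→R1→Core→Eg: bottleneck 2, flow now 10. (uses reverse residual edge)
No augmenting path remains; maximum flow = 10.
By max-flow min-cut, the minimum cut capacity equals the max flow.
In the residual graph, reachable from In: {In, R1, B, R2, D, Core}.
Min-cut edges: R2→Eg (4), D→Eg (2), Core→Eg (4); capacity 4 + 2 + 4 = 10.

10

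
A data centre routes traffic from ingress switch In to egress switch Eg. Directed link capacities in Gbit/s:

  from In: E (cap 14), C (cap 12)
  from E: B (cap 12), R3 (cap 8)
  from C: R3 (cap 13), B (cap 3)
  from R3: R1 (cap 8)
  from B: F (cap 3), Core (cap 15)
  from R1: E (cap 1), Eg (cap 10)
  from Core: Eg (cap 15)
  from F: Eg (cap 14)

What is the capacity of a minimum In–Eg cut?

23

Augment In→E→R3→R1→Eg: bottleneck 8, flow now 8.
Augment In→E→B→Core→Eg: bottleneck 6, flow now 14.
Augment In→C→B→Core→Eg: bottleneck 3, flow now 17.
Augment In→C→R3→E→B→Core→Eg: bottleneck 6, flow now 23. (uses reverse residual edge)
No augmenting path remains; maximum flow = 23.
By max-flow min-cut, the minimum cut capacity equals the max flow.
In the residual graph, reachable from In: {In, E, C, R3}.
Min-cut edges: E→B (12), C→B (3), R3→R1 (8); capacity 12 + 3 + 8 = 23.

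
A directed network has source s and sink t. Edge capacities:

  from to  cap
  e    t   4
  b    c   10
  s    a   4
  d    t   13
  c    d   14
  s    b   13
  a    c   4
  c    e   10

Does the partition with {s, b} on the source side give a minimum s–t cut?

Yes — it is a minimum cut (capacity 14).

Given cut capacity: 4 + 10 = 14.
Augment s→a→c→d→t: bottleneck 4, flow now 4.
Augment s→b→c→d→t: bottleneck 9, flow now 13.
Augment s→b→c→e→t: bottleneck 1, flow now 14.
No augmenting path remains; maximum flow = 14.
Cut capacity 14 equals the max flow, so it is a minimum cut.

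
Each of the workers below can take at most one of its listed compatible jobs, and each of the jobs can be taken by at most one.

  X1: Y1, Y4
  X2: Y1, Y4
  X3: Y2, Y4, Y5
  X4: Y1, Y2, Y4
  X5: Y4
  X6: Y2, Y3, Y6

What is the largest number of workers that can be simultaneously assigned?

5

Unit-capacity flow: source→left, listed edges, right→sink; max matching = max flow.
Augmenting path X1→Y1 (+1); matched 1.
Augmenting path X2→Y4 (+1); matched 2.
Augmenting path X3→Y2 (+1); matched 3.
Augmenting path X6→Y3 (+1); matched 4.
Augmenting path X4→Y2→X3→Y5 (+1); matched 5.
No augmenting path remains; maximum matching = 5.
König certificate: {X3, X4, X6, Y1, Y4} is a vertex cover of size 5 (every listed pair touches it), so no matching can be larger.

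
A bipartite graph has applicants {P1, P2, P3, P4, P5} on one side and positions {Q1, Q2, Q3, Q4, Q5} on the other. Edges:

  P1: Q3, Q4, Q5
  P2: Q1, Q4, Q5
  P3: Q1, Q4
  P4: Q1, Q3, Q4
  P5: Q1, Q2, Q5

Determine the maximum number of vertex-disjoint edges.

Unit-capacity flow: source→left, listed edges, right→sink; max matching = max flow.
Augmenting path P1→Q3 (+1); matched 1.
Augmenting path P2→Q1 (+1); matched 2.
Augmenting path P3→Q4 (+1); matched 3.
Augmenting path P5→Q2 (+1); matched 4.
Augmenting path P4→Q1→P2→Q5 (+1); matched 5.
No augmenting path remains; maximum matching = 5.
König certificate: {P1, P2, P3, P4, P5} is a vertex cover of size 5 (every listed pair touches it), so no matching can be larger.

5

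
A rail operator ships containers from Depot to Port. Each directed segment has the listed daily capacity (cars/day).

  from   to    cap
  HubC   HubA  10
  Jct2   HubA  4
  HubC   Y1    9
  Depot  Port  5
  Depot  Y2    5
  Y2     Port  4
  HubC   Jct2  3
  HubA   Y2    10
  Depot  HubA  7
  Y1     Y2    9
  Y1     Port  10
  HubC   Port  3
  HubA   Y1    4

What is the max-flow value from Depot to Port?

13

Augment Depot→Port: bottleneck 5, flow now 5.
Augment Depot→Y2→Port: bottleneck 4, flow now 9.
Augment Depot→HubA→Y1→Port: bottleneck 4, flow now 13.
No augmenting path remains; maximum flow = 13.
In the residual graph, reachable from Depot: {Depot, HubA, Y2}.
Min-cut edges: Depot→Port (5), HubA→Y1 (4), Y2→Port (4); capacity 5 + 4 + 4 = 13.
This cut is saturated, so no flow can exceed 13.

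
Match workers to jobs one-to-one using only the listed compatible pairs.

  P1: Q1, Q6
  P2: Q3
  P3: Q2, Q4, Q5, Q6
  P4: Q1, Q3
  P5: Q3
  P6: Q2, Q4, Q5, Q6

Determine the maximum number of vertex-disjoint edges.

5

Unit-capacity flow: source→left, listed edges, right→sink; max matching = max flow.
Augmenting path P1→Q1 (+1); matched 1.
Augmenting path P2→Q3 (+1); matched 2.
Augmenting path P3→Q2 (+1); matched 3.
Augmenting path P6→Q4 (+1); matched 4.
Augmenting path P4→Q1→P1→Q6 (+1); matched 5.
No augmenting path remains; maximum matching = 5.
König certificate: {P1, P3, P4, P6, Q3} is a vertex cover of size 5 (every listed pair touches it), so no matching can be larger.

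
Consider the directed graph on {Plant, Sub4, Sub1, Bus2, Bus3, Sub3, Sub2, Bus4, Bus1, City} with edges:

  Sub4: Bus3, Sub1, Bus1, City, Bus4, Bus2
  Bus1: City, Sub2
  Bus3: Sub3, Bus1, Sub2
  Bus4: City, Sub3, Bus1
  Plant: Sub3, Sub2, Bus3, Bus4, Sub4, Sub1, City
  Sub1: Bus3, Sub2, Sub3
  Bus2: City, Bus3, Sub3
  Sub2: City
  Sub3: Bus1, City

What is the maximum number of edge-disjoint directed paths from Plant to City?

6

Assign every edge capacity 1; by Menger, the answer equals the max flow.
Path Plant→City (+1); total 1.
Path Plant→Sub4→City (+1); total 2.
Path Plant→Sub3→City (+1); total 3.
Path Plant→Sub2→City (+1); total 4.
Path Plant→Bus4→City (+1); total 5.
Path Plant→Bus3→Bus1→City (+1); total 6.
No residual Plant→City path; max flow = 6.
Certifying cut of size 6: {Bus1→City, Plant→Bus4, Plant→City, Plant→Sub4, Sub2→City, Sub3→City}.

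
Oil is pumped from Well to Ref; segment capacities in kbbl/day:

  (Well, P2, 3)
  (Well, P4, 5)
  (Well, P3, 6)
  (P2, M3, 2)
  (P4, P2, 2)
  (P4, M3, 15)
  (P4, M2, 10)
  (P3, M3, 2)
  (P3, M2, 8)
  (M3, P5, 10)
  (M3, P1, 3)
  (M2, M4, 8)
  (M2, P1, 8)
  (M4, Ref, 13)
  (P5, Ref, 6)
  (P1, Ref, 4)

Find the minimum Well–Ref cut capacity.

Augment Well→P2→M3→P5→Ref: bottleneck 2, flow now 2.
Augment Well→P4→M3→P5→Ref: bottleneck 4, flow now 6.
Augment Well→P4→M3→P1→Ref: bottleneck 1, flow now 7.
Augment Well→P3→M3→P1→Ref: bottleneck 2, flow now 9.
Augment Well→P3→M2→M4→Ref: bottleneck 4, flow now 13.
No augmenting path remains; maximum flow = 13.
By max-flow min-cut, the minimum cut capacity equals the max flow.
In the residual graph, reachable from Well: {Well, P2}.
Min-cut edges: Well→P4 (5), Well→P3 (6), P2→M3 (2); capacity 5 + 6 + 2 = 13.

13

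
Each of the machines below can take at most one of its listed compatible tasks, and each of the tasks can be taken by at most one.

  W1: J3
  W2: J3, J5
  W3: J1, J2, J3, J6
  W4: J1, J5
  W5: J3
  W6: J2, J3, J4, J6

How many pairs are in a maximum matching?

5

Unit-capacity flow: source→left, listed edges, right→sink; max matching = max flow.
Augmenting path W1→J3 (+1); matched 1.
Augmenting path W2→J5 (+1); matched 2.
Augmenting path W3→J1 (+1); matched 3.
Augmenting path W6→J2 (+1); matched 4.
Augmenting path W4→J1→W3→J6 (+1); matched 5.
No augmenting path remains; maximum matching = 5.
König certificate: {W2, W3, W4, W6, J3} is a vertex cover of size 5 (every listed pair touches it), so no matching can be larger.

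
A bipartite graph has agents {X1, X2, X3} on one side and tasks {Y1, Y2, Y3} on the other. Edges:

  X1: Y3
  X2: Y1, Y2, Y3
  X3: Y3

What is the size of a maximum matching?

2

Unit-capacity flow: source→left, listed edges, right→sink; max matching = max flow.
Augmenting path X1→Y3 (+1); matched 1.
Augmenting path X2→Y1 (+1); matched 2.
No augmenting path remains; maximum matching = 2.
König certificate: {X2, Y3} is a vertex cover of size 2 (every listed pair touches it), so no matching can be larger.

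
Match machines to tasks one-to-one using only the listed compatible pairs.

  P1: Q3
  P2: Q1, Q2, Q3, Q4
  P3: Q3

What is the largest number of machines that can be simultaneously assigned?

2

Unit-capacity flow: source→left, listed edges, right→sink; max matching = max flow.
Augmenting path P1→Q3 (+1); matched 1.
Augmenting path P2→Q1 (+1); matched 2.
No augmenting path remains; maximum matching = 2.
König certificate: {P2, Q3} is a vertex cover of size 2 (every listed pair touches it), so no matching can be larger.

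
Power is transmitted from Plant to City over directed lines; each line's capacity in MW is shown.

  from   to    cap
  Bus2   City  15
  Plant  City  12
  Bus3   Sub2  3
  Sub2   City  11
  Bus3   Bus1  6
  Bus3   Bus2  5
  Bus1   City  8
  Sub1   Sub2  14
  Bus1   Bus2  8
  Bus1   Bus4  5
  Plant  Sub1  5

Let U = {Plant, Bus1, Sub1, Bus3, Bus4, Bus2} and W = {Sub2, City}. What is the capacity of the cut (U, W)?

Edges leaving {Plant, Bus1, Sub1, Bus3, Bus4, Bus2}: Plant→City (12), Bus1→City (8), Sub1→Sub2 (14), Bus3→Sub2 (3), Bus2→City (15).
Cut capacity = 12 + 8 + 14 + 3 + 15 = 52.

52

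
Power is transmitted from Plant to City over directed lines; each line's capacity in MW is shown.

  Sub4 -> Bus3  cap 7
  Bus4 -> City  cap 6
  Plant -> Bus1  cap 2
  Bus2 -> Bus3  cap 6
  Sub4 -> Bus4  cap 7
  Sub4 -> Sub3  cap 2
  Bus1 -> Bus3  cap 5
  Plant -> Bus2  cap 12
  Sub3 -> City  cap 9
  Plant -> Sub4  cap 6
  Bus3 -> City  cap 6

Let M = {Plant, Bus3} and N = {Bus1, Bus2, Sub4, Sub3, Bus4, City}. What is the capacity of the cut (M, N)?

26

Edges leaving {Plant, Bus3}: Plant→Bus1 (2), Plant→Bus2 (12), Plant→Sub4 (6), Bus3→City (6).
Cut capacity = 2 + 12 + 6 + 6 = 26.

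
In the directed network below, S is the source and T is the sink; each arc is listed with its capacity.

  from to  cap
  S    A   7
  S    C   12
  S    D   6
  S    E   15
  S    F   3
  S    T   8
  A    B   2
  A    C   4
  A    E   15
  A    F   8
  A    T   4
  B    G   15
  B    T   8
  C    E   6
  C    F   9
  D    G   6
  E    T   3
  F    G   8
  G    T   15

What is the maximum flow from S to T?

31

Augment S→T: bottleneck 8, flow now 8.
Augment S→A→T: bottleneck 4, flow now 12.
Augment S→E→T: bottleneck 3, flow now 15.
Augment S→A→B→T: bottleneck 2, flow now 17.
Augment S→D→G→T: bottleneck 6, flow now 23.
Augment S→F→G→T: bottleneck 3, flow now 26.
Augment S→A→F→G→T: bottleneck 1, flow now 27.
Augment S→C→F→G→T: bottleneck 4, flow now 31.
No augmenting path remains; maximum flow = 31.
In the residual graph, reachable from S: {S, A, C, E, F}.
Min-cut edges: S→D (6), S→T (8), A→B (2), A→T (4), E→T (3), F→G (8); capacity 6 + 8 + 2 + 4 + 3 + 8 = 31.
This cut is saturated, so no flow can exceed 31.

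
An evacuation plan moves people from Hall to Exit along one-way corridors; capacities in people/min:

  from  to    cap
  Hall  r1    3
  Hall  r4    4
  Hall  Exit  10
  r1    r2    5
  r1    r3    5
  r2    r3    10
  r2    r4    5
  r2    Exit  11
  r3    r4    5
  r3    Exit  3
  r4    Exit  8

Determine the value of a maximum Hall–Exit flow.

Augment Hall→Exit: bottleneck 10, flow now 10.
Augment Hall→r4→Exit: bottleneck 4, flow now 14.
Augment Hall→r1→r2→Exit: bottleneck 3, flow now 17.
No augmenting path remains; maximum flow = 17.
In the residual graph, reachable from Hall: {Hall}.
Min-cut edges: Hall→r1 (3), Hall→r4 (4), Hall→Exit (10); capacity 3 + 4 + 10 = 17.
This cut is saturated, so no flow can exceed 17.

17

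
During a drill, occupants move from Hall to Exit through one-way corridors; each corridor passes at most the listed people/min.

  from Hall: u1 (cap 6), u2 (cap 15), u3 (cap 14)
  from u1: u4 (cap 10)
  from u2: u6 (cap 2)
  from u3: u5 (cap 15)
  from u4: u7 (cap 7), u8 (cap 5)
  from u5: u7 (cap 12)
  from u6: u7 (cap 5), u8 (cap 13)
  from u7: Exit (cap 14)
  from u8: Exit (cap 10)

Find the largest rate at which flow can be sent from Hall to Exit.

20

Augment Hall→u1→u4→u7→Exit: bottleneck 6, flow now 6.
Augment Hall→u2→u6→u7→Exit: bottleneck 2, flow now 8.
Augment Hall→u3→u5→u7→Exit: bottleneck 6, flow now 14.
Augment Hall→u3→u5→u7→u4→u8→Exit: bottleneck 5, flow now 19. (uses reverse residual edge)
Augment Hall→u3→u5→u7→u6→u8→Exit: bottleneck 1, flow now 20. (uses reverse residual edge)
No augmenting path remains; maximum flow = 20.
In the residual graph, reachable from Hall: {Hall, u2, u3, u5}.
Min-cut edges: Hall→u1 (6), u2→u6 (2), u5→u7 (12); capacity 6 + 2 + 12 = 20.
This cut is saturated, so no flow can exceed 20.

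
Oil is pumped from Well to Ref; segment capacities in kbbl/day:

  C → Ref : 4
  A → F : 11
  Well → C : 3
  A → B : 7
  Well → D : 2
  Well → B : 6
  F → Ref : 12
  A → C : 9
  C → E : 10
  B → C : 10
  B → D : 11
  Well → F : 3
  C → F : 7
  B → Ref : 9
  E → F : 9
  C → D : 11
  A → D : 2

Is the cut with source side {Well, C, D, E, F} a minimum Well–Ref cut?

No — its capacity is 22, but the minimum cut has capacity 12.

Given cut capacity: 6 + 4 + 12 = 22.
Augment Well→B→Ref: bottleneck 6, flow now 6.
Augment Well→C→Ref: bottleneck 3, flow now 9.
Augment Well→F→Ref: bottleneck 3, flow now 12.
No augmenting path remains; maximum flow = 12.
In the residual graph, reachable from Well: {Well, D}.
Min-cut edges: Well→B (6), Well→C (3), Well→F (3); capacity 6 + 3 + 3 = 12.
Cut capacity 22 exceeds the max flow 12, so it is not minimum.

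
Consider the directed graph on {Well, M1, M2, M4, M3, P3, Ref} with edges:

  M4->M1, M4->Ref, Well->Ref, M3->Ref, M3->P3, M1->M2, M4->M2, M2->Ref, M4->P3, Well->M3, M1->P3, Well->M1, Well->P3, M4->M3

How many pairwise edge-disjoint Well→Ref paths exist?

Assign every edge capacity 1; by Menger, the answer equals the max flow.
Path Well→Ref (+1); total 1.
Path Well→M3→Ref (+1); total 2.
Path Well→M1→M2→Ref (+1); total 3.
No residual Well→Ref path; max flow = 3.
Certifying cut of size 3: {Well→M1, Well→M3, Well→Ref}.

3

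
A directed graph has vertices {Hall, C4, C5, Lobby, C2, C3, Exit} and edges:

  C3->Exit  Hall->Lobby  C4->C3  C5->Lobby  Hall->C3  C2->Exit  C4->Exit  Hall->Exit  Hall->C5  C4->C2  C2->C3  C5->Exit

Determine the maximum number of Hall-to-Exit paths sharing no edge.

3

Assign every edge capacity 1; by Menger, the answer equals the max flow.
Path Hall→Exit (+1); total 1.
Path Hall→C5→Exit (+1); total 2.
Path Hall→C3→Exit (+1); total 3.
No residual Hall→Exit path; max flow = 3.
Certifying cut of size 3: {Hall→C3, Hall→C5, Hall→Exit}.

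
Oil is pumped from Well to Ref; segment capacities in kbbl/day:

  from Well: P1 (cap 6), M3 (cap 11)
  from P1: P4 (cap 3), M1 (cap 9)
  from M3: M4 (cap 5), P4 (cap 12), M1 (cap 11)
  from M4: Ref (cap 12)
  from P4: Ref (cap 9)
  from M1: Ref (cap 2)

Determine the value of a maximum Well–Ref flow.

16

Augment Well→P1→P4→Ref: bottleneck 3, flow now 3.
Augment Well→P1→M1→Ref: bottleneck 2, flow now 5.
Augment Well→M3→M4→Ref: bottleneck 5, flow now 10.
Augment Well→M3→P4→Ref: bottleneck 6, flow now 16.
No augmenting path remains; maximum flow = 16.
In the residual graph, reachable from Well: {Well, P1, M1}.
Min-cut edges: Well→M3 (11), P1→P4 (3), M1→Ref (2); capacity 11 + 3 + 2 = 16.
This cut is saturated, so no flow can exceed 16.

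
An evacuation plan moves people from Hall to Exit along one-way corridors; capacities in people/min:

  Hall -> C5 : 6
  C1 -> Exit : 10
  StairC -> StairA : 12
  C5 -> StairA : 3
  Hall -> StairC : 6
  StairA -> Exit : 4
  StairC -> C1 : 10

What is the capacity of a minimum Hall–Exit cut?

Augment Hall→C5→StairA→Exit: bottleneck 3, flow now 3.
Augment Hall→StairC→StairA→Exit: bottleneck 1, flow now 4.
Augment Hall→StairC→C1→Exit: bottleneck 5, flow now 9.
No augmenting path remains; maximum flow = 9.
By max-flow min-cut, the minimum cut capacity equals the max flow.
In the residual graph, reachable from Hall: {Hall, C5}.
Min-cut edges: Hall→StairC (6), C5→StairA (3); capacity 6 + 3 = 9.

9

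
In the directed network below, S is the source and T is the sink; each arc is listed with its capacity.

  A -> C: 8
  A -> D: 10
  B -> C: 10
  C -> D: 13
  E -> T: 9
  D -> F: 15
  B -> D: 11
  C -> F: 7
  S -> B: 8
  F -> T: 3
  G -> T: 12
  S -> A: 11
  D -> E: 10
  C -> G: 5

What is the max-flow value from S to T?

Augment S→A→C→F→T: bottleneck 3, flow now 3.
Augment S→A→C→G→T: bottleneck 5, flow now 8.
Augment S→A→D→E→T: bottleneck 3, flow now 11.
Augment S→B→D→E→T: bottleneck 6, flow now 17.
No augmenting path remains; maximum flow = 17.
In the residual graph, reachable from S: {S, A, B, C, D, E, F}.
Min-cut edges: C→G (5), E→T (9), F→T (3); capacity 5 + 9 + 3 = 17.
This cut is saturated, so no flow can exceed 17.

17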